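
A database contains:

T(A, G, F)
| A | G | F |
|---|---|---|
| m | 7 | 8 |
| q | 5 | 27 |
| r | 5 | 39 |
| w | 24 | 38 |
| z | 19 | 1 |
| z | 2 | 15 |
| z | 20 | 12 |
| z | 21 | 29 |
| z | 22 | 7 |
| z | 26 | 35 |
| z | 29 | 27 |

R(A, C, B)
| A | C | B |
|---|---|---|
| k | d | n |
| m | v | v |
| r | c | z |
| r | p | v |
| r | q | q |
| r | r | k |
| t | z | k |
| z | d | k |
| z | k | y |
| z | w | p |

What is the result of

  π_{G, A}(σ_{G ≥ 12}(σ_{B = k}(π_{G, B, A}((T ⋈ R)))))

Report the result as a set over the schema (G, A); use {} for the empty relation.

{(19, z), (20, z), (21, z), (22, z), (26, z), (29, z)}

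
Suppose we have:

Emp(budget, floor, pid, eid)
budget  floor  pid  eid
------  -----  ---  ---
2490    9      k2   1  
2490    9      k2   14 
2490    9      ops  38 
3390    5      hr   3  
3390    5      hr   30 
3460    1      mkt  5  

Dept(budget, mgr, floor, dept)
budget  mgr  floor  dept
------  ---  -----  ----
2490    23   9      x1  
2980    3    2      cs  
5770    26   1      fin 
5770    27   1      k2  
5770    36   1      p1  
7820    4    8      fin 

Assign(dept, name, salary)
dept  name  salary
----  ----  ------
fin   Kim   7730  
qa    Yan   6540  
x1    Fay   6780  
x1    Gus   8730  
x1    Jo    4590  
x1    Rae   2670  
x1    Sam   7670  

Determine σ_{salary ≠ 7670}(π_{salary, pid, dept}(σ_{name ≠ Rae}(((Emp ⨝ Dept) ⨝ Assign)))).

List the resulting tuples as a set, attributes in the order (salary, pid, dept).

Natural join on budget, floor: {(2490, 9, k2, 1, 23, x1), (2490, 9, k2, 14, 23, x1), (2490, 9, ops, 38, 23, x1)}
Natural join on dept: {(2490, 9, k2, 1, 23, x1, Fay, 6780), (2490, 9, k2, 1, 23, x1, Gus, 8730), (2490, 9, k2, 1, 23, x1, Jo, 4590), (2490, 9, k2, 1, 23, x1, Rae, 2670), (2490, 9, k2, 1, 23, x1, Sam, 7670), (2490, 9, k2, 14, 23, x1, Fay, 6780), (2490, 9, k2, 14, 23, x1, Gus, 8730), (2490, 9, k2, 14, 23, x1, Jo, 4590), (2490, 9, k2, 14, 23, x1, Rae, 2670), (2490, 9, k2, 14, 23, x1, Sam, 7670), (2490, 9, ops, 38, 23, x1, Fay, 6780), (2490, 9, ops, 38, 23, x1, Gus, 8730), (2490, 9, ops, 38, 23, x1, Jo, 4590), (2490, 9, ops, 38, 23, x1, Rae, 2670), (2490, 9, ops, 38, 23, x1, Sam, 7670)}
Apply σ_{name ≠ Rae}; surviving tuples: {(2490, 9, k2, 1, 23, x1, Fay, 6780), (2490, 9, k2, 1, 23, x1, Gus, 8730), (2490, 9, k2, 1, 23, x1, Jo, 4590), (2490, 9, k2, 1, 23, x1, Sam, 7670), (2490, 9, k2, 14, 23, x1, Fay, 6780), (2490, 9, k2, 14, 23, x1, Gus, 8730), (2490, 9, k2, 14, 23, x1, Jo, 4590), (2490, 9, k2, 14, 23, x1, Sam, 7670), (2490, 9, ops, 38, 23, x1, Fay, 6780), (2490, 9, ops, 38, 23, x1, Gus, 8730), (2490, 9, ops, 38, 23, x1, Jo, 4590), (2490, 9, ops, 38, 23, x1, Sam, 7670)}
Keep only column(s) salary, pid, dept (4 duplicate(s) eliminated): {(4590, k2, x1), (4590, ops, x1), (6780, k2, x1), (6780, ops, x1), (7670, k2, x1), (7670, ops, x1), (8730, k2, x1), (8730, ops, x1)}
Apply σ_{salary ≠ 7670}; surviving tuples: {(4590, k2, x1), (4590, ops, x1), (6780, k2, x1), (6780, ops, x1), (8730, k2, x1), (8730, ops, x1)}

{(4590, k2, x1), (4590, ops, x1), (6780, k2, x1), (6780, ops, x1), (8730, k2, x1), (8730, ops, x1)}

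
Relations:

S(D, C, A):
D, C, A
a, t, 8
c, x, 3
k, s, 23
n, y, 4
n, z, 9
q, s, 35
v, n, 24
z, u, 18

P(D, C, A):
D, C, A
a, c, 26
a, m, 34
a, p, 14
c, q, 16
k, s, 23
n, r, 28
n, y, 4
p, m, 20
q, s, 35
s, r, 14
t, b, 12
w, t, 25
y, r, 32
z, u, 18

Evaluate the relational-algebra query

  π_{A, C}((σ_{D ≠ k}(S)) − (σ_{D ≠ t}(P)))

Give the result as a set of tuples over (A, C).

{(24, n), (3, x), (8, t), (9, z)}

Filtering on D ≠ k leaves {(a, t, 8), (c, x, 3), (n, y, 4), (n, z, 9), (q, s, 35), (v, n, 24), (z, u, 18)}.
Filtering on D ≠ t leaves {(a, c, 26), (a, m, 34), (a, p, 14), (c, q, 16), (k, s, 23), (n, r, 28), (n, y, 4), (p, m, 20), (q, s, 35), (s, r, 14), (w, t, 25), (y, r, 32), (z, u, 18)}.
Taking the difference: {(a, t, 8), (c, x, 3), (n, z, 9), (v, n, 24)}
Keep only column(s) A, C: {(24, n), (3, x), (8, t), (9, z)}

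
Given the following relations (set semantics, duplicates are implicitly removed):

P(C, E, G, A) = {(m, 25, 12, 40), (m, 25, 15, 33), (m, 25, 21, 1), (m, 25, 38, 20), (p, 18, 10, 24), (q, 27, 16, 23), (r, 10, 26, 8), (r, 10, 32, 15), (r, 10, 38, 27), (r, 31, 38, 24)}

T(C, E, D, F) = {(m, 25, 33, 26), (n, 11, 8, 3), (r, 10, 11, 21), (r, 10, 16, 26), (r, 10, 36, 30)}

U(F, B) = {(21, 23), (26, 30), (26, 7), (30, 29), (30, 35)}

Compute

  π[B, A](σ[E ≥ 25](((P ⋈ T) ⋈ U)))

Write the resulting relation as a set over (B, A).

{(30, 1), (30, 20), (30, 33), (30, 40), (7, 1), (7, 20), (7, 33), (7, 40)}

Joining P and T on C, E yields {(m, 25, 12, 40, 33, 26), (m, 25, 15, 33, 33, 26), (m, 25, 21, 1, 33, 26), (m, 25, 38, 20, 33, 26), (r, 10, 26, 8, 11, 21), (r, 10, 26, 8, 16, 26), (r, 10, 26, 8, 36, 30), (r, 10, 32, 15, 11, 21), (r, 10, 32, 15, 16, 26), (r, 10, 32, 15, 36, 30), (r, 10, 38, 27, 11, 21), (r, 10, 38, 27, 16, 26), (r, 10, 38, 27, 36, 30)}.
Joining (P ⋈ T) and U on F yields {(m, 25, 12, 40, 33, 26, 30), (m, 25, 12, 40, 33, 26, 7), (m, 25, 15, 33, 33, 26, 30), (m, 25, 15, 33, 33, 26, 7), (m, 25, 21, 1, 33, 26, 30), (m, 25, 21, 1, 33, 26, 7), (m, 25, 38, 20, 33, 26, 30), (m, 25, 38, 20, 33, 26, 7), (r, 10, 26, 8, 11, 21, 23), (r, 10, 26, 8, 16, 26, 30), (r, 10, 26, 8, 16, 26, 7), (r, 10, 26, 8, 36, 30, 29), (r, 10, 26, 8, 36, 30, 35), (r, 10, 32, 15, 11, 21, 23), (r, 10, 32, 15, 16, 26, 30), (r, 10, 32, 15, 16, 26, 7), (r, 10, 32, 15, 36, 30, 29), (r, 10, 32, 15, 36, 30, 35), (r, 10, 38, 27, 11, 21, 23), (r, 10, 38, 27, 16, 26, 30), (r, 10, 38, 27, 16, 26, 7), (r, 10, 38, 27, 36, 30, 29), (r, 10, 38, 27, 36, 30, 35)}.
Filtering on E ≥ 25 leaves {(m, 25, 12, 40, 33, 26, 30), (m, 25, 12, 40, 33, 26, 7), (m, 25, 15, 33, 33, 26, 30), (m, 25, 15, 33, 33, 26, 7), (m, 25, 21, 1, 33, 26, 30), (m, 25, 21, 1, 33, 26, 7), (m, 25, 38, 20, 33, 26, 30), (m, 25, 38, 20, 33, 26, 7)}.
Projecting to B, A: {(30, 1), (30, 20), (30, 33), (30, 40), (7, 1), (7, 20), (7, 33), (7, 40)}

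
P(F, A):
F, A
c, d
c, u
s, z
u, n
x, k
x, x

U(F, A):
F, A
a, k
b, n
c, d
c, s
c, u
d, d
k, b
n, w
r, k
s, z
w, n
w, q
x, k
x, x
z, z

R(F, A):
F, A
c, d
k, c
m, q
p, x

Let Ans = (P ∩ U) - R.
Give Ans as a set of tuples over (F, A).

{(c, u), (s, z), (x, k), (x, x)}

Set intersection of the two operands is {(c, d), (c, u), (s, z), (x, k), (x, x)}.
Set difference of the two operands is {(c, u), (s, z), (x, k), (x, x)}.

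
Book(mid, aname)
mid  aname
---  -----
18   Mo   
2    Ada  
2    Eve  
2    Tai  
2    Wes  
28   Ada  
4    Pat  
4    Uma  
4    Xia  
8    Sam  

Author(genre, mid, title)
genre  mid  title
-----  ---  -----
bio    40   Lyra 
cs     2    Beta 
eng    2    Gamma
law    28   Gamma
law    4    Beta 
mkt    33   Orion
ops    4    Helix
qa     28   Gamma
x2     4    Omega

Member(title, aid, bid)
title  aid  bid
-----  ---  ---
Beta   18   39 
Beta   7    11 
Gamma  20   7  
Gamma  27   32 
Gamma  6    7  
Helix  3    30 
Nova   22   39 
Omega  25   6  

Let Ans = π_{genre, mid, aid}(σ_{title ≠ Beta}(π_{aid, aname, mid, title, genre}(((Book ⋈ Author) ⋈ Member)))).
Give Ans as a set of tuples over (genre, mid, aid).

Natural join on mid: {(2, Ada, cs, Beta), (2, Ada, eng, Gamma), (2, Eve, cs, Beta), (2, Eve, eng, Gamma), (2, Tai, cs, Beta), (2, Tai, eng, Gamma), (2, Wes, cs, Beta), (2, Wes, eng, Gamma), (28, Ada, law, Gamma), (28, Ada, qa, Gamma), (4, Pat, law, Beta), (4, Pat, ops, Helix), (4, Pat, x2, Omega), (4, Uma, law, Beta), (4, Uma, ops, Helix), (4, Uma, x2, Omega), (4, Xia, law, Beta), (4, Xia, ops, Helix), (4, Xia, x2, Omega)}
Natural join on title: {(2, Ada, cs, Beta, 18, 39), (2, Ada, cs, Beta, 7, 11), (2, Ada, eng, Gamma, 20, 7), (2, Ada, eng, Gamma, 27, 32), (2, Ada, eng, Gamma, 6, 7), (2, Eve, cs, Beta, 18, 39), (2, Eve, cs, Beta, 7, 11), (2, Eve, eng, Gamma, 20, 7), (2, Eve, eng, Gamma, 27, 32), (2, Eve, eng, Gamma, 6, 7), (2, Tai, cs, Beta, 18, 39), (2, Tai, cs, Beta, 7, 11), (2, Tai, eng, Gamma, 20, 7), (2, Tai, eng, Gamma, 27, 32), (2, Tai, eng, Gamma, 6, 7), (2, Wes, cs, Beta, 18, 39), (2, Wes, cs, Beta, 7, 11), (2, Wes, eng, Gamma, 20, 7), (2, Wes, eng, Gamma, 27, 32), (2, Wes, eng, Gamma, 6, 7), (28, Ada, law, Gamma, 20, 7), (28, Ada, law, Gamma, 27, 32), (28, Ada, law, Gamma, 6, 7), (28, Ada, qa, Gamma, 20, 7), (28, Ada, qa, Gamma, 27, 32), (28, Ada, qa, Gamma, 6, 7), (4, Pat, law, Beta, 18, 39), (4, Pat, law, Beta, 7, 11), (4, Pat, ops, Helix, 3, 30), (4, Pat, x2, Omega, 25, 6), (4, Uma, law, Beta, 18, 39), (4, Uma, law, Beta, 7, 11), (4, Uma, ops, Helix, 3, 30), (4, Uma, x2, Omega, 25, 6), (4, Xia, law, Beta, 18, 39), (4, Xia, law, Beta, 7, 11), (4, Xia, ops, Helix, 3, 30), (4, Xia, x2, Omega, 25, 6)}
π_{aid, aname, mid, title, genre} gives {(18, Ada, 2, Beta, cs), (18, Eve, 2, Beta, cs), (18, Pat, 4, Beta, law), (18, Tai, 2, Beta, cs), (18, Uma, 4, Beta, law), (18, Wes, 2, Beta, cs), (18, Xia, 4, Beta, law), (20, Ada, 2, Gamma, eng), (20, Ada, 28, Gamma, law), (20, Ada, 28, Gamma, qa), (20, Eve, 2, Gamma, eng), (20, Tai, 2, Gamma, eng), (20, Wes, 2, Gamma, eng), (25, Pat, 4, Omega, x2), (25, Uma, 4, Omega, x2), (25, Xia, 4, Omega, x2), (27, Ada, 2, Gamma, eng), (27, Ada, 28, Gamma, law), (27, Ada, 28, Gamma, qa), (27, Eve, 2, Gamma, eng), (27, Tai, 2, Gamma, eng), (27, Wes, 2, Gamma, eng), (3, Pat, 4, Helix, ops), (3, Uma, 4, Helix, ops), (3, Xia, 4, Helix, ops), (6, Ada, 2, Gamma, eng), (6, Ada, 28, Gamma, law), (6, Ada, 28, Gamma, qa), (6, Eve, 2, Gamma, eng), (6, Tai, 2, Gamma, eng), (6, Wes, 2, Gamma, eng), (7, Ada, 2, Beta, cs), (7, Eve, 2, Beta, cs), (7, Pat, 4, Beta, law), (7, Tai, 2, Beta, cs), (7, Uma, 4, Beta, law), (7, Wes, 2, Beta, cs), (7, Xia, 4, Beta, law)}.
Apply σ_{title ≠ Beta}; surviving tuples: {(20, Ada, 2, Gamma, eng), (20, Ada, 28, Gamma, law), (20, Ada, 28, Gamma, qa), (20, Eve, 2, Gamma, eng), (20, Tai, 2, Gamma, eng), (20, Wes, 2, Gamma, eng), (25, Pat, 4, Omega, x2), (25, Uma, 4, Omega, x2), (25, Xia, 4, Omega, x2), (27, Ada, 2, Gamma, eng), (27, Ada, 28, Gamma, law), (27, Ada, 28, Gamma, qa), (27, Eve, 2, Gamma, eng), (27, Tai, 2, Gamma, eng), (27, Wes, 2, Gamma, eng), (3, Pat, 4, Helix, ops), (3, Uma, 4, Helix, ops), (3, Xia, 4, Helix, ops), (6, Ada, 2, Gamma, eng), (6, Ada, 28, Gamma, law), (6, Ada, 28, Gamma, qa), (6, Eve, 2, Gamma, eng), (6, Tai, 2, Gamma, eng), (6, Wes, 2, Gamma, eng)}
π_{genre, mid, aid} gives {(eng, 2, 20), (eng, 2, 27), (eng, 2, 6), (law, 28, 20), (law, 28, 27), (law, 28, 6), (ops, 4, 3), (qa, 28, 20), (qa, 28, 27), (qa, 28, 6), (x2, 4, 25)} (13 duplicate(s) eliminated).

{(eng, 2, 20), (eng, 2, 27), (eng, 2, 6), (law, 28, 20), (law, 28, 27), (law, 28, 6), (ops, 4, 3), (qa, 28, 20), (qa, 28, 27), (qa, 28, 6), (x2, 4, 25)}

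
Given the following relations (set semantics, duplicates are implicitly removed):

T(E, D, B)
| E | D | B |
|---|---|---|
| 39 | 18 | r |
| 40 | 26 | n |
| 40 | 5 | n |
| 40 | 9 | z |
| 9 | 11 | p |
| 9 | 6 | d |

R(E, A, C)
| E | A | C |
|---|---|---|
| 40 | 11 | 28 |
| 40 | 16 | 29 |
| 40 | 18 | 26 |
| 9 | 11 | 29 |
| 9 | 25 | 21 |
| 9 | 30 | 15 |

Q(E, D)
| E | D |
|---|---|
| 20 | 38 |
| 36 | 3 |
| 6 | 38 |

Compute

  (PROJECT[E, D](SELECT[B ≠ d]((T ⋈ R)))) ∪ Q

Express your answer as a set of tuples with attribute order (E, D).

{(20, 38), (36, 3), (40, 26), (40, 5), (40, 9), (6, 38), (9, 11)}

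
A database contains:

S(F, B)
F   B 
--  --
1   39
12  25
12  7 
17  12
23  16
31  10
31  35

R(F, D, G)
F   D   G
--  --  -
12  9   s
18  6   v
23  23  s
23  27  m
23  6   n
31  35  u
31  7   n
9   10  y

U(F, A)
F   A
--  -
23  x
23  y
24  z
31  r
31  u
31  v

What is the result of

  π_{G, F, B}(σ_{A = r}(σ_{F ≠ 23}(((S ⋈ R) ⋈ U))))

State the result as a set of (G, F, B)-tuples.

{(n, 31, 10), (n, 31, 35), (u, 31, 10), (u, 31, 35)}

Joining S and R on F yields {(12, 25, 9, s), (12, 7, 9, s), (23, 16, 23, s), (23, 16, 27, m), (23, 16, 6, n), (31, 10, 35, u), (31, 10, 7, n), (31, 35, 35, u), (31, 35, 7, n)}.
Joining (S ⋈ R) and U on F yields {(23, 16, 23, s, x), (23, 16, 23, s, y), (23, 16, 27, m, x), (23, 16, 27, m, y), (23, 16, 6, n, x), (23, 16, 6, n, y), (31, 10, 35, u, r), (31, 10, 35, u, u), (31, 10, 35, u, v), (31, 10, 7, n, r), (31, 10, 7, n, u), (31, 10, 7, n, v), (31, 35, 35, u, r), (31, 35, 35, u, u), (31, 35, 35, u, v), (31, 35, 7, n, r), (31, 35, 7, n, u), (31, 35, 7, n, v)}.
σ[F ≠ 23]: keep tuples satisfying F ≠ 23 → {(31, 10, 35, u, r), (31, 10, 35, u, u), (31, 10, 35, u, v), (31, 10, 7, n, r), (31, 10, 7, n, u), (31, 10, 7, n, v), (31, 35, 35, u, r), (31, 35, 35, u, u), (31, 35, 35, u, v), (31, 35, 7, n, r), (31, 35, 7, n, u), (31, 35, 7, n, v)}
σ[A = r]: keep tuples satisfying A = r → {(31, 10, 35, u, r), (31, 10, 7, n, r), (31, 35, 35, u, r), (31, 35, 7, n, r)}
Keep only column(s) G, F, B: {(n, 31, 10), (n, 31, 35), (u, 31, 10), (u, 31, 35)}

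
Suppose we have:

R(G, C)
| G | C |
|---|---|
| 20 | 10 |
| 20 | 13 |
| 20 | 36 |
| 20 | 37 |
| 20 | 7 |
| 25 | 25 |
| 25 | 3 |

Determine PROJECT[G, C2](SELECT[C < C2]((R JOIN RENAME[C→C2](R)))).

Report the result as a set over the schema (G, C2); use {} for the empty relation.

ρ[C→C2]: schema becomes (G, C2); tuples unchanged.
Natural join on G: {(20, 10, 10), (20, 10, 13), (20, 10, 36), (20, 10, 37), (20, 10, 7), (20, 13, 10), (20, 13, 13), (20, 13, 36), (20, 13, 37), (20, 13, 7), (20, 36, 10), (20, 36, 13), (20, 36, 36), (20, 36, 37), (20, 36, 7), (20, 37, 10), (20, 37, 13), (20, 37, 36), (20, 37, 37), (20, 37, 7), (20, 7, 10), (20, 7, 13), (20, 7, 36), (20, 7, 37), (20, 7, 7), (25, 25, 25), (25, 25, 3), (25, 3, 25), (25, 3, 3)}
Filtering on C < C2 leaves {(20, 10, 13), (20, 10, 36), (20, 10, 37), (20, 13, 36), (20, 13, 37), (20, 36, 37), (20, 7, 10), (20, 7, 13), (20, 7, 36), (20, 7, 37), (25, 3, 25)}.
π_{G, C2} gives {(20, 10), (20, 13), (20, 36), (20, 37), (25, 25)} (6 duplicate(s) eliminated).

{(20, 10), (20, 13), (20, 36), (20, 37), (25, 25)}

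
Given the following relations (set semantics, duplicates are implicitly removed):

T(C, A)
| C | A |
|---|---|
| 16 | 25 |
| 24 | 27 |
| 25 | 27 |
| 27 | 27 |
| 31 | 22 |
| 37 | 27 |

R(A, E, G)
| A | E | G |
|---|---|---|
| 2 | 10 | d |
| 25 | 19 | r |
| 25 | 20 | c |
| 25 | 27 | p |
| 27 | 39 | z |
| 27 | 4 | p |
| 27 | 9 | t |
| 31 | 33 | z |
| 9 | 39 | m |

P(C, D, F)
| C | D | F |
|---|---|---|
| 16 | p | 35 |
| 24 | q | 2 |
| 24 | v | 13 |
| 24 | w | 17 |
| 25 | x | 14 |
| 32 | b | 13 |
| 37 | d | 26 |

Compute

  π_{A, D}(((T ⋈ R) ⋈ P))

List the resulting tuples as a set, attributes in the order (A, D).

{(25, p), (27, d), (27, q), (27, v), (27, w), (27, x)}

Natural join on A: {(16, 25, 19, r), (16, 25, 20, c), (16, 25, 27, p), (24, 27, 39, z), (24, 27, 4, p), (24, 27, 9, t), (25, 27, 39, z), (25, 27, 4, p), (25, 27, 9, t), (27, 27, 39, z), (27, 27, 4, p), (27, 27, 9, t), (37, 27, 39, z), (37, 27, 4, p), (37, 27, 9, t)}
Natural join on C: {(16, 25, 19, r, p, 35), (16, 25, 20, c, p, 35), (16, 25, 27, p, p, 35), (24, 27, 39, z, q, 2), (24, 27, 39, z, v, 13), (24, 27, 39, z, w, 17), (24, 27, 4, p, q, 2), (24, 27, 4, p, v, 13), (24, 27, 4, p, w, 17), (24, 27, 9, t, q, 2), (24, 27, 9, t, v, 13), (24, 27, 9, t, w, 17), (25, 27, 39, z, x, 14), (25, 27, 4, p, x, 14), (25, 27, 9, t, x, 14), (37, 27, 39, z, d, 26), (37, 27, 4, p, d, 26), (37, 27, 9, t, d, 26)}
Projecting to A, D (12 duplicate(s) eliminated): {(25, p), (27, d), (27, q), (27, v), (27, w), (27, x)}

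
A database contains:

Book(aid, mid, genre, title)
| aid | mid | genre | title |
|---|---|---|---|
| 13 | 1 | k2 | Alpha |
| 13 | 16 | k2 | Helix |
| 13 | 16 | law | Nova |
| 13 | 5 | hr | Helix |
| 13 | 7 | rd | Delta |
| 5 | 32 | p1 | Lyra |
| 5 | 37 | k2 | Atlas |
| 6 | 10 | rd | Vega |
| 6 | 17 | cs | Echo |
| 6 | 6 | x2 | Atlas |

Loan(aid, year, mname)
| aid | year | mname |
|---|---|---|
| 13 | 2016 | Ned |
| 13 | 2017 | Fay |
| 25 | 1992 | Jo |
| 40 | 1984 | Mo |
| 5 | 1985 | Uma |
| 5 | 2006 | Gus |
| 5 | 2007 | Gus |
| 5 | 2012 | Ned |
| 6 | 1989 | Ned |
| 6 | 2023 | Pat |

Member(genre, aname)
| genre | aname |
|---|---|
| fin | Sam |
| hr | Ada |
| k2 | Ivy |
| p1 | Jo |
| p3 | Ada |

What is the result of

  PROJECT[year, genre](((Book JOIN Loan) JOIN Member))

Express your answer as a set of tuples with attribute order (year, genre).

{(1985, k2), (1985, p1), (2006, k2), (2006, p1), (2007, k2), (2007, p1), (2012, k2), (2012, p1), (2016, hr), (2016, k2), (2017, hr), (2017, k2)}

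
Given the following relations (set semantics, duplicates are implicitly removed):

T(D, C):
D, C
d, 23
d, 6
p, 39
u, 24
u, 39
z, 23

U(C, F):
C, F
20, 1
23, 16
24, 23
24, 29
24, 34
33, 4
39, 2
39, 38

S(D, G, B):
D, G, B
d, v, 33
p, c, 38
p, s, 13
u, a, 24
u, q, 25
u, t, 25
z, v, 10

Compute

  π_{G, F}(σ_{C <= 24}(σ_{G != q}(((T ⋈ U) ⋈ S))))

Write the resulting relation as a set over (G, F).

T ⋈ U (natural join on C): {(d, 23, 16), (p, 39, 2), (p, 39, 38), (u, 24, 23), (u, 24, 29), (u, 24, 34), (u, 39, 2), (u, 39, 38), (z, 23, 16)}
(T ⋈ U) ⋈ S (natural join on D): {(d, 23, 16, v, 33), (p, 39, 2, c, 38), (p, 39, 2, s, 13), (p, 39, 38, c, 38), (p, 39, 38, s, 13), (u, 24, 23, a, 24), (u, 24, 23, q, 25), (u, 24, 23, t, 25), (u, 24, 29, a, 24), (u, 24, 29, q, 25), (u, 24, 29, t, 25), (u, 24, 34, a, 24), (u, 24, 34, q, 25), (u, 24, 34, t, 25), (u, 39, 2, a, 24), (u, 39, 2, q, 25), (u, 39, 2, t, 25), (u, 39, 38, a, 24), (u, 39, 38, q, 25), (u, 39, 38, t, 25), (z, 23, 16, v, 10)}
σ[G != q]: keep tuples satisfying G != q → {(d, 23, 16, v, 33), (p, 39, 2, c, 38), (p, 39, 2, s, 13), (p, 39, 38, c, 38), (p, 39, 38, s, 13), (u, 24, 23, a, 24), (u, 24, 23, t, 25), (u, 24, 29, a, 24), (u, 24, 29, t, 25), (u, 24, 34, a, 24), (u, 24, 34, t, 25), (u, 39, 2, a, 24), (u, 39, 2, t, 25), (u, 39, 38, a, 24), (u, 39, 38, t, 25), (z, 23, 16, v, 10)}
σ[C <= 24]: keep tuples satisfying C <= 24 → {(d, 23, 16, v, 33), (u, 24, 23, a, 24), (u, 24, 23, t, 25), (u, 24, 29, a, 24), (u, 24, 29, t, 25), (u, 24, 34, a, 24), (u, 24, 34, t, 25), (z, 23, 16, v, 10)}
π[G, F]: project onto (G, F) (1 duplicate(s) eliminated) → {(a, 23), (a, 29), (a, 34), (t, 23), (t, 29), (t, 34), (v, 16)}

{(a, 23), (a, 29), (a, 34), (t, 23), (t, 29), (t, 34), (v, 16)}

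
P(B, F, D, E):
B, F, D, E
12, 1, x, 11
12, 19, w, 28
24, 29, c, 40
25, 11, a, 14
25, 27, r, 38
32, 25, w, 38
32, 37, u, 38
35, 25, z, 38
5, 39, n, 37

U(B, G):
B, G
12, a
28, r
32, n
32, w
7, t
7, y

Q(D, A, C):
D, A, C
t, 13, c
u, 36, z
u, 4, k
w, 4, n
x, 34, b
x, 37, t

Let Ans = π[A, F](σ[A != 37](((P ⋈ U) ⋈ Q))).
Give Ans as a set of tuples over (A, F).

Natural join on B: {(12, 1, x, 11, a), (12, 19, w, 28, a), (32, 25, w, 38, n), (32, 25, w, 38, w), (32, 37, u, 38, n), (32, 37, u, 38, w)}
Natural join on D: {(12, 1, x, 11, a, 34, b), (12, 1, x, 11, a, 37, t), (12, 19, w, 28, a, 4, n), (32, 25, w, 38, n, 4, n), (32, 25, w, 38, w, 4, n), (32, 37, u, 38, n, 36, z), (32, 37, u, 38, n, 4, k), (32, 37, u, 38, w, 36, z), (32, 37, u, 38, w, 4, k)}
Filtering on A != 37 leaves {(12, 1, x, 11, a, 34, b), (12, 19, w, 28, a, 4, n), (32, 25, w, 38, n, 4, n), (32, 25, w, 38, w, 4, n), (32, 37, u, 38, n, 36, z), (32, 37, u, 38, n, 4, k), (32, 37, u, 38, w, 36, z), (32, 37, u, 38, w, 4, k)}.
Keep only column(s) A, F (3 duplicate(s) eliminated): {(34, 1), (36, 37), (4, 19), (4, 25), (4, 37)}

{(34, 1), (36, 37), (4, 19), (4, 25), (4, 37)}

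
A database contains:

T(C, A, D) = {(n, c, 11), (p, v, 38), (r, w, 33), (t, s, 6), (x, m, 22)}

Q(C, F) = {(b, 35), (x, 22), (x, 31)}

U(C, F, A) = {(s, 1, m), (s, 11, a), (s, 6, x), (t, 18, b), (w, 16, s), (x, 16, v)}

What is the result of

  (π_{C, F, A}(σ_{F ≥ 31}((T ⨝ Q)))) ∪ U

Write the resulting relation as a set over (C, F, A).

{(s, 1, m), (s, 11, a), (s, 6, x), (t, 18, b), (w, 16, s), (x, 16, v), (x, 31, m)}

Joining T and Q on C yields {(x, m, 22, 22), (x, m, 22, 31)}.
Filtering on F ≥ 31 leaves {(x, m, 22, 31)}.
π_{C, F, A} gives {(x, 31, m)}.
Set union of the two operands is {(s, 1, m), (s, 11, a), (s, 6, x), (t, 18, b), (w, 16, s), (x, 16, v), (x, 31, m)}.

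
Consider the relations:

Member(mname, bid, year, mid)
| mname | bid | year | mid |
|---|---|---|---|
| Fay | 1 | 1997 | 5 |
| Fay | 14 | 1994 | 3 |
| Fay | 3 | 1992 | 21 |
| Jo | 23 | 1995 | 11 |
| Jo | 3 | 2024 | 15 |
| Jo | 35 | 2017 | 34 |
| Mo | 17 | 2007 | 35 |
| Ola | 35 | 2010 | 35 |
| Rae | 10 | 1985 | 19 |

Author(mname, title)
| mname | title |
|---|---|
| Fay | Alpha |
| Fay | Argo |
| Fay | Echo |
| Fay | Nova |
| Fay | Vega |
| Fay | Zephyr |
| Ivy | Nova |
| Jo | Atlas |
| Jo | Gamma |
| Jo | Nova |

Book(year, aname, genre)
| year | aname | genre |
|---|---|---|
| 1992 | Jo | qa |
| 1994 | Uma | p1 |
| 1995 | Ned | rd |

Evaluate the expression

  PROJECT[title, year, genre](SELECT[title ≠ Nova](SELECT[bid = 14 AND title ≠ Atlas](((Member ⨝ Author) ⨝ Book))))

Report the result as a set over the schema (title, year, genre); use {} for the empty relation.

{(Alpha, 1994, p1), (Argo, 1994, p1), (Echo, 1994, p1), (Vega, 1994, p1), (Zephyr, 1994, p1)}

Joining Member and Author on mname yields {(Fay, 1, 1997, 5, Alpha), (Fay, 1, 1997, 5, Argo), (Fay, 1, 1997, 5, Echo), (Fay, 1, 1997, 5, Nova), (Fay, 1, 1997, 5, Vega), (Fay, 1, 1997, 5, Zephyr), (Fay, 14, 1994, 3, Alpha), (Fay, 14, 1994, 3, Argo), (Fay, 14, 1994, 3, Echo), (Fay, 14, 1994, 3, Nova), (Fay, 14, 1994, 3, Vega), (Fay, 14, 1994, 3, Zephyr), (Fay, 3, 1992, 21, Alpha), (Fay, 3, 1992, 21, Argo), (Fay, 3, 1992, 21, Echo), (Fay, 3, 1992, 21, Nova), (Fay, 3, 1992, 21, Vega), (Fay, 3, 1992, 21, Zephyr), (Jo, 23, 1995, 11, Atlas), (Jo, 23, 1995, 11, Gamma), (Jo, 23, 1995, 11, Nova), (Jo, 3, 2024, 15, Atlas), (Jo, 3, 2024, 15, Gamma), (Jo, 3, 2024, 15, Nova), (Jo, 35, 2017, 34, Atlas), (Jo, 35, 2017, 34, Gamma), (Jo, 35, 2017, 34, Nova)}.
Joining (Member ⨝ Author) and Book on year yields {(Fay, 14, 1994, 3, Alpha, Uma, p1), (Fay, 14, 1994, 3, Argo, Uma, p1), (Fay, 14, 1994, 3, Echo, Uma, p1), (Fay, 14, 1994, 3, Nova, Uma, p1), (Fay, 14, 1994, 3, Vega, Uma, p1), (Fay, 14, 1994, 3, Zephyr, Uma, p1), (Fay, 3, 1992, 21, Alpha, Jo, qa), (Fay, 3, 1992, 21, Argo, Jo, qa), (Fay, 3, 1992, 21, Echo, Jo, qa), (Fay, 3, 1992, 21, Nova, Jo, qa), (Fay, 3, 1992, 21, Vega, Jo, qa), (Fay, 3, 1992, 21, Zephyr, Jo, qa), (Jo, 23, 1995, 11, Atlas, Ned, rd), (Jo, 23, 1995, 11, Gamma, Ned, rd), (Jo, 23, 1995, 11, Nova, Ned, rd)}.
Filtering on bid = 14 AND title ≠ Atlas leaves {(Fay, 14, 1994, 3, Alpha, Uma, p1), (Fay, 14, 1994, 3, Argo, Uma, p1), (Fay, 14, 1994, 3, Echo, Uma, p1), (Fay, 14, 1994, 3, Nova, Uma, p1), (Fay, 14, 1994, 3, Vega, Uma, p1), (Fay, 14, 1994, 3, Zephyr, Uma, p1)}.
Filtering on title ≠ Nova leaves {(Fay, 14, 1994, 3, Alpha, Uma, p1), (Fay, 14, 1994, 3, Argo, Uma, p1), (Fay, 14, 1994, 3, Echo, Uma, p1), (Fay, 14, 1994, 3, Vega, Uma, p1), (Fay, 14, 1994, 3, Zephyr, Uma, p1)}.
π_{title, year, genre} gives {(Alpha, 1994, p1), (Argo, 1994, p1), (Echo, 1994, p1), (Vega, 1994, p1), (Zephyr, 1994, p1)}.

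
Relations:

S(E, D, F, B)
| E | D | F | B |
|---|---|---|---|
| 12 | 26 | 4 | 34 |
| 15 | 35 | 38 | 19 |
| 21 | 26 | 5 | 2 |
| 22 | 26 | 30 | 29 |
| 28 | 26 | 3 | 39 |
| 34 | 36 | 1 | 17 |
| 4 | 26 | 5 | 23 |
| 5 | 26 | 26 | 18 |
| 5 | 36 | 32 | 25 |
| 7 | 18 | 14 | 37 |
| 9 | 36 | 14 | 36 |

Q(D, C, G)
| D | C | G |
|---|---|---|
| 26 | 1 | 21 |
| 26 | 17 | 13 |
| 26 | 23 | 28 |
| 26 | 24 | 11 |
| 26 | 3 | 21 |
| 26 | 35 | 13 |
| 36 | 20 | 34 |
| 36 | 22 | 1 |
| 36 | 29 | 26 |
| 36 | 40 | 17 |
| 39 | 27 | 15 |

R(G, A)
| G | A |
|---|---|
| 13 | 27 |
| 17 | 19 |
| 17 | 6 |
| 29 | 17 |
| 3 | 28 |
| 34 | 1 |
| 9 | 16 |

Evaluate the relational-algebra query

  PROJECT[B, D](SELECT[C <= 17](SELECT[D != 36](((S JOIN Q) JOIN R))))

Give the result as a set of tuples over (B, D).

{(18, 26), (2, 26), (23, 26), (29, 26), (34, 26), (39, 26)}

Natural join on D: {(12, 26, 4, 34, 1, 21), (12, 26, 4, 34, 17, 13), (12, 26, 4, 34, 23, 28), (12, 26, 4, 34, 24, 11), (12, 26, 4, 34, 3, 21), (12, 26, 4, 34, 35, 13), (21, 26, 5, 2, 1, 21), (21, 26, 5, 2, 17, 13), (21, 26, 5, 2, 23, 28), (21, 26, 5, 2, 24, 11), (21, 26, 5, 2, 3, 21), (21, 26, 5, 2, 35, 13), (22, 26, 30, 29, 1, 21), (22, 26, 30, 29, 17, 13), (22, 26, 30, 29, 23, 28), (22, 26, 30, 29, 24, 11), (22, 26, 30, 29, 3, 21), (22, 26, 30, 29, 35, 13), (28, 26, 3, 39, 1, 21), (28, 26, 3, 39, 17, 13), (28, 26, 3, 39, 23, 28), (28, 26, 3, 39, 24, 11), (28, 26, 3, 39, 3, 21), (28, 26, 3, 39, 35, 13), (34, 36, 1, 17, 20, 34), (34, 36, 1, 17, 22, 1), (34, 36, 1, 17, 29, 26), (34, 36, 1, 17, 40, 17), (4, 26, 5, 23, 1, 21), (4, 26, 5, 23, 17, 13), (4, 26, 5, 23, 23, 28), (4, 26, 5, 23, 24, 11), (4, 26, 5, 23, 3, 21), (4, 26, 5, 23, 35, 13), (5, 26, 26, 18, 1, 21), (5, 26, 26, 18, 17, 13), (5, 26, 26, 18, 23, 28), (5, 26, 26, 18, 24, 11), (5, 26, 26, 18, 3, 21), (5, 26, 26, 18, 35, 13), (5, 36, 32, 25, 20, 34), (5, 36, 32, 25, 22, 1), (5, 36, 32, 25, 29, 26), (5, 36, 32, 25, 40, 17), (9, 36, 14, 36, 20, 34), (9, 36, 14, 36, 22, 1), (9, 36, 14, 36, 29, 26), (9, 36, 14, 36, 40, 17)}
Natural join on G: {(12, 26, 4, 34, 17, 13, 27), (12, 26, 4, 34, 35, 13, 27), (21, 26, 5, 2, 17, 13, 27), (21, 26, 5, 2, 35, 13, 27), (22, 26, 30, 29, 17, 13, 27), (22, 26, 30, 29, 35, 13, 27), (28, 26, 3, 39, 17, 13, 27), (28, 26, 3, 39, 35, 13, 27), (34, 36, 1, 17, 20, 34, 1), (34, 36, 1, 17, 40, 17, 19), (34, 36, 1, 17, 40, 17, 6), (4, 26, 5, 23, 17, 13, 27), (4, 26, 5, 23, 35, 13, 27), (5, 26, 26, 18, 17, 13, 27), (5, 26, 26, 18, 35, 13, 27), (5, 36, 32, 25, 20, 34, 1), (5, 36, 32, 25, 40, 17, 19), (5, 36, 32, 25, 40, 17, 6), (9, 36, 14, 36, 20, 34, 1), (9, 36, 14, 36, 40, 17, 19), (9, 36, 14, 36, 40, 17, 6)}
σ[D != 36]: keep tuples satisfying D != 36 → {(12, 26, 4, 34, 17, 13, 27), (12, 26, 4, 34, 35, 13, 27), (21, 26, 5, 2, 17, 13, 27), (21, 26, 5, 2, 35, 13, 27), (22, 26, 30, 29, 17, 13, 27), (22, 26, 30, 29, 35, 13, 27), (28, 26, 3, 39, 17, 13, 27), (28, 26, 3, 39, 35, 13, 27), (4, 26, 5, 23, 17, 13, 27), (4, 26, 5, 23, 35, 13, 27), (5, 26, 26, 18, 17, 13, 27), (5, 26, 26, 18, 35, 13, 27)}
σ[C <= 17]: keep tuples satisfying C <= 17 → {(12, 26, 4, 34, 17, 13, 27), (21, 26, 5, 2, 17, 13, 27), (22, 26, 30, 29, 17, 13, 27), (28, 26, 3, 39, 17, 13, 27), (4, 26, 5, 23, 17, 13, 27), (5, 26, 26, 18, 17, 13, 27)}
π_{B, D} gives {(18, 26), (2, 26), (23, 26), (29, 26), (34, 26), (39, 26)}.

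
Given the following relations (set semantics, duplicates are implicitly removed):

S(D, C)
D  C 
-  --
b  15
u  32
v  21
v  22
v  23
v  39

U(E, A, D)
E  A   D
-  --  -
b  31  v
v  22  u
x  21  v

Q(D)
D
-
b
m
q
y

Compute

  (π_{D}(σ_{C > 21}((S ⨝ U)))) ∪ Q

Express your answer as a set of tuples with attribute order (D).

{b, m, q, u, v, y}

S ⋈ U (natural join on D): {(u, 32, v, 22), (v, 21, b, 31), (v, 21, x, 21), (v, 22, b, 31), (v, 22, x, 21), (v, 23, b, 31), (v, 23, x, 21), (v, 39, b, 31), (v, 39, x, 21)}
σ[C > 21]: keep tuples satisfying C > 21 → {(u, 32, v, 22), (v, 22, b, 31), (v, 22, x, 21), (v, 23, b, 31), (v, 23, x, 21), (v, 39, b, 31), (v, 39, x, 21)}
Keep only column(s) D (5 duplicate(s) eliminated): {u, v}
Set union of the two operands is {b, m, q, u, v, y}.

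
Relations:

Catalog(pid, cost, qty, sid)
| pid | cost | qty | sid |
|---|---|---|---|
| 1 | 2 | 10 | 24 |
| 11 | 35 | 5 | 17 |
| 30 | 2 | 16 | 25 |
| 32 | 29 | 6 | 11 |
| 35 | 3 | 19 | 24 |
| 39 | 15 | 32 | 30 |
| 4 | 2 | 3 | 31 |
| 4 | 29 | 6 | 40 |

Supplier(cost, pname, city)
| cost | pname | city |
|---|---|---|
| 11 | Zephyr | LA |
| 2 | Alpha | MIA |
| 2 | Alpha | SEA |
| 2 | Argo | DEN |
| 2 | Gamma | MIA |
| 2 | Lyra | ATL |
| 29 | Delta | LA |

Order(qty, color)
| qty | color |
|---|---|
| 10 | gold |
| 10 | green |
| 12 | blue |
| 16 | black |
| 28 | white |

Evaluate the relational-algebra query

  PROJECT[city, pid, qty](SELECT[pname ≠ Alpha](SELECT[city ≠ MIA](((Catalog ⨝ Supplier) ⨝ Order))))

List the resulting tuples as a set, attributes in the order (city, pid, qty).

{(ATL, 1, 10), (ATL, 30, 16), (DEN, 1, 10), (DEN, 30, 16)}

Natural join on cost: {(1, 2, 10, 24, Alpha, MIA), (1, 2, 10, 24, Alpha, SEA), (1, 2, 10, 24, Argo, DEN), (1, 2, 10, 24, Gamma, MIA), (1, 2, 10, 24, Lyra, ATL), (30, 2, 16, 25, Alpha, MIA), (30, 2, 16, 25, Alpha, SEA), (30, 2, 16, 25, Argo, DEN), (30, 2, 16, 25, Gamma, MIA), (30, 2, 16, 25, Lyra, ATL), (32, 29, 6, 11, Delta, LA), (4, 2, 3, 31, Alpha, MIA), (4, 2, 3, 31, Alpha, SEA), (4, 2, 3, 31, Argo, DEN), (4, 2, 3, 31, Gamma, MIA), (4, 2, 3, 31, Lyra, ATL), (4, 29, 6, 40, Delta, LA)}
Natural join on qty: {(1, 2, 10, 24, Alpha, MIA, gold), (1, 2, 10, 24, Alpha, MIA, green), (1, 2, 10, 24, Alpha, SEA, gold), (1, 2, 10, 24, Alpha, SEA, green), (1, 2, 10, 24, Argo, DEN, gold), (1, 2, 10, 24, Argo, DEN, green), (1, 2, 10, 24, Gamma, MIA, gold), (1, 2, 10, 24, Gamma, MIA, green), (1, 2, 10, 24, Lyra, ATL, gold), (1, 2, 10, 24, Lyra, ATL, green), (30, 2, 16, 25, Alpha, MIA, black), (30, 2, 16, 25, Alpha, SEA, black), (30, 2, 16, 25, Argo, DEN, black), (30, 2, 16, 25, Gamma, MIA, black), (30, 2, 16, 25, Lyra, ATL, black)}
Apply σ_{city ≠ MIA}; surviving tuples: {(1, 2, 10, 24, Alpha, SEA, gold), (1, 2, 10, 24, Alpha, SEA, green), (1, 2, 10, 24, Argo, DEN, gold), (1, 2, 10, 24, Argo, DEN, green), (1, 2, 10, 24, Lyra, ATL, gold), (1, 2, 10, 24, Lyra, ATL, green), (30, 2, 16, 25, Alpha, SEA, black), (30, 2, 16, 25, Argo, DEN, black), (30, 2, 16, 25, Lyra, ATL, black)}
Apply σ_{pname ≠ Alpha}; surviving tuples: {(1, 2, 10, 24, Argo, DEN, gold), (1, 2, 10, 24, Argo, DEN, green), (1, 2, 10, 24, Lyra, ATL, gold), (1, 2, 10, 24, Lyra, ATL, green), (30, 2, 16, 25, Argo, DEN, black), (30, 2, 16, 25, Lyra, ATL, black)}
Keep only column(s) city, pid, qty (2 duplicate(s) eliminated): {(ATL, 1, 10), (ATL, 30, 16), (DEN, 1, 10), (DEN, 30, 16)}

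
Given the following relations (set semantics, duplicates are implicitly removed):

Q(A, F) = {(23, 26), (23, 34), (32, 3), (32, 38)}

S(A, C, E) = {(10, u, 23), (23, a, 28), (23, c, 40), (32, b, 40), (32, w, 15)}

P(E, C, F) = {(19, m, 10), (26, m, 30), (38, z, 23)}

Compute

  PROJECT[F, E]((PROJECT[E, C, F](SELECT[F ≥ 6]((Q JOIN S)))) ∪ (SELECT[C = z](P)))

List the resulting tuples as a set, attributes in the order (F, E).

Natural join on A: {(23, 26, a, 28), (23, 26, c, 40), (23, 34, a, 28), (23, 34, c, 40), (32, 3, b, 40), (32, 3, w, 15), (32, 38, b, 40), (32, 38, w, 15)}
Selection F ≥ 6: {(23, 26, a, 28), (23, 26, c, 40), (23, 34, a, 28), (23, 34, c, 40), (32, 38, b, 40), (32, 38, w, 15)}
π_{E, C, F} gives {(15, w, 38), (28, a, 26), (28, a, 34), (40, b, 38), (40, c, 26), (40, c, 34)}.
Selection C = z: {(38, z, 23)}
Union: {(15, w, 38), (28, a, 26), (28, a, 34), (40, b, 38), (40, c, 26), (40, c, 34)} with {(38, z, 23)} → {(15, w, 38), (28, a, 26), (28, a, 34), (38, z, 23), (40, b, 38), (40, c, 26), (40, c, 34)}
π_{F, E} gives {(23, 38), (26, 28), (26, 40), (34, 28), (34, 40), (38, 15), (38, 40)}.

{(23, 38), (26, 28), (26, 40), (34, 28), (34, 40), (38, 15), (38, 40)}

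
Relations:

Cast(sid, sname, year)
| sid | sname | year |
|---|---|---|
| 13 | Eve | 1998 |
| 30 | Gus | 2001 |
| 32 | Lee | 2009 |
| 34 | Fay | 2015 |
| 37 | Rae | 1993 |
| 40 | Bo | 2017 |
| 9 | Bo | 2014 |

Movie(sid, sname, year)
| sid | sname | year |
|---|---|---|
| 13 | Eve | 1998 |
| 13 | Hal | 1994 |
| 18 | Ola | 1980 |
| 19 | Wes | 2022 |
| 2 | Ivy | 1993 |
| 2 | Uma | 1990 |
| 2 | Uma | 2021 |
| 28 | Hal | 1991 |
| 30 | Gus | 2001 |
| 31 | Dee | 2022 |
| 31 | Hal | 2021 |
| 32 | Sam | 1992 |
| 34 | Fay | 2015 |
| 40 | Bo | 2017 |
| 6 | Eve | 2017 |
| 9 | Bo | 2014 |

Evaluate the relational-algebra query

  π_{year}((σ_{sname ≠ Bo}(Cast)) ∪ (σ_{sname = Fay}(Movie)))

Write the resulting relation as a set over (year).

{1993, 1998, 2001, 2009, 2015}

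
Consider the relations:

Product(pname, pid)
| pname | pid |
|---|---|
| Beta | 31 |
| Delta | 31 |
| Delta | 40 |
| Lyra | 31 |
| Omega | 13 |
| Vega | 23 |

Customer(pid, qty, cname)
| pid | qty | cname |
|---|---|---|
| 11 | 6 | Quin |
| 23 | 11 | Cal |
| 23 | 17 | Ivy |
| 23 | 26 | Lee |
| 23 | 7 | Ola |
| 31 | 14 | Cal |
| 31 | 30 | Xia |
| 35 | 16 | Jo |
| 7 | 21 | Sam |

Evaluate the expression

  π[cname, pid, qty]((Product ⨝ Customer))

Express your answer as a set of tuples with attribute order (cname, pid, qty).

Product ⋈ Customer (natural join on pid): {(Beta, 31, 14, Cal), (Beta, 31, 30, Xia), (Delta, 31, 14, Cal), (Delta, 31, 30, Xia), (Lyra, 31, 14, Cal), (Lyra, 31, 30, Xia), (Vega, 23, 11, Cal), (Vega, 23, 17, Ivy), (Vega, 23, 26, Lee), (Vega, 23, 7, Ola)}
π[cname, pid, qty]: project onto (cname, pid, qty) (4 duplicate(s) eliminated) → {(Cal, 23, 11), (Cal, 31, 14), (Ivy, 23, 17), (Lee, 23, 26), (Ola, 23, 7), (Xia, 31, 30)}

{(Cal, 23, 11), (Cal, 31, 14), (Ivy, 23, 17), (Lee, 23, 26), (Ola, 23, 7), (Xia, 31, 30)}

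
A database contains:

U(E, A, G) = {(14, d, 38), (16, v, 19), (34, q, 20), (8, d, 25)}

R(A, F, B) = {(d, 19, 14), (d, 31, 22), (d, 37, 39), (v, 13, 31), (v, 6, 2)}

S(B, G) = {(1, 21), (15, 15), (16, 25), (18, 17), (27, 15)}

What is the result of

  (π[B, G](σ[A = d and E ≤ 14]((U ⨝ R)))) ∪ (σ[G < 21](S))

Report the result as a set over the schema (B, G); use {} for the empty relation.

Joining U and R on A yields {(14, d, 38, 19, 14), (14, d, 38, 31, 22), (14, d, 38, 37, 39), (16, v, 19, 13, 31), (16, v, 19, 6, 2), (8, d, 25, 19, 14), (8, d, 25, 31, 22), (8, d, 25, 37, 39)}.
Apply σ_{A = d and E ≤ 14}; surviving tuples: {(14, d, 38, 19, 14), (14, d, 38, 31, 22), (14, d, 38, 37, 39), (8, d, 25, 19, 14), (8, d, 25, 31, 22), (8, d, 25, 37, 39)}
π[B, G]: project onto (B, G) → {(14, 25), (14, 38), (22, 25), (22, 38), (39, 25), (39, 38)}
Apply σ_{G < 21}; surviving tuples: {(15, 15), (18, 17), (27, 15)}
Union: {(14, 25), (14, 38), (22, 25), (22, 38), (39, 25), (39, 38)} with {(15, 15), (18, 17), (27, 15)} → {(14, 25), (14, 38), (15, 15), (18, 17), (22, 25), (22, 38), (27, 15), (39, 25), (39, 38)}

{(14, 25), (14, 38), (15, 15), (18, 17), (22, 25), (22, 38), (27, 15), (39, 25), (39, 38)}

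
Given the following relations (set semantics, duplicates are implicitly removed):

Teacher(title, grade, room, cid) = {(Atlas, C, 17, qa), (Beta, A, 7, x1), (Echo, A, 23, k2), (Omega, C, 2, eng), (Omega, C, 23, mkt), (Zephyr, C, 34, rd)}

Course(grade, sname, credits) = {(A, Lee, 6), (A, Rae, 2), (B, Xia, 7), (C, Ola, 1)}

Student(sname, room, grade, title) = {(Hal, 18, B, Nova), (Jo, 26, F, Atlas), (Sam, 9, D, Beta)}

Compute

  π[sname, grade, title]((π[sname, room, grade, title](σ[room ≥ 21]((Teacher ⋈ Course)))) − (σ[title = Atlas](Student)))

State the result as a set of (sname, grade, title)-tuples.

{(Lee, A, Echo), (Ola, C, Omega), (Ola, C, Zephyr), (Rae, A, Echo)}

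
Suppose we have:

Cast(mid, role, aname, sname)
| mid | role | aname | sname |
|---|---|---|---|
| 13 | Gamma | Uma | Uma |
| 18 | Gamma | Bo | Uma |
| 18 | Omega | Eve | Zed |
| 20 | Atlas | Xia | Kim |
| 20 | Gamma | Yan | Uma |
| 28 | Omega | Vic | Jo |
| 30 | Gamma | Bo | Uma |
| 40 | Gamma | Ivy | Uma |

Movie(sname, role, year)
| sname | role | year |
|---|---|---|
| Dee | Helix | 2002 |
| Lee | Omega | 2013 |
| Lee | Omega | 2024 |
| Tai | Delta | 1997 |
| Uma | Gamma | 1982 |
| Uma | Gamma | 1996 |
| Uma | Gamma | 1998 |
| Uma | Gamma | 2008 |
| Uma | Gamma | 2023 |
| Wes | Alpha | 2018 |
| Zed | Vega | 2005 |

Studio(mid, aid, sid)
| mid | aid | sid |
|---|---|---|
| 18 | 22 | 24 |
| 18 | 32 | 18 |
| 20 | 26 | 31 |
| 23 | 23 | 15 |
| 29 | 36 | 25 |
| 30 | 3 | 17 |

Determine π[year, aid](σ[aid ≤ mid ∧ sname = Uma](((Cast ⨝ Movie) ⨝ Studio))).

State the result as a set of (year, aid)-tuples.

Cast ⋈ Movie (natural join on role, sname): {(13, Gamma, Uma, Uma, 1982), (13, Gamma, Uma, Uma, 1996), (13, Gamma, Uma, Uma, 1998), (13, Gamma, Uma, Uma, 2008), (13, Gamma, Uma, Uma, 2023), (18, Gamma, Bo, Uma, 1982), (18, Gamma, Bo, Uma, 1996), (18, Gamma, Bo, Uma, 1998), (18, Gamma, Bo, Uma, 2008), (18, Gamma, Bo, Uma, 2023), (20, Gamma, Yan, Uma, 1982), (20, Gamma, Yan, Uma, 1996), (20, Gamma, Yan, Uma, 1998), (20, Gamma, Yan, Uma, 2008), (20, Gamma, Yan, Uma, 2023), (30, Gamma, Bo, Uma, 1982), (30, Gamma, Bo, Uma, 1996), (30, Gamma, Bo, Uma, 1998), (30, Gamma, Bo, Uma, 2008), (30, Gamma, Bo, Uma, 2023), (40, Gamma, Ivy, Uma, 1982), (40, Gamma, Ivy, Uma, 1996), (40, Gamma, Ivy, Uma, 1998), (40, Gamma, Ivy, Uma, 2008), (40, Gamma, Ivy, Uma, 2023)}
(Cast ⨝ Movie) ⋈ Studio (natural join on mid): {(18, Gamma, Bo, Uma, 1982, 22, 24), (18, Gamma, Bo, Uma, 1982, 32, 18), (18, Gamma, Bo, Uma, 1996, 22, 24), (18, Gamma, Bo, Uma, 1996, 32, 18), (18, Gamma, Bo, Uma, 1998, 22, 24), (18, Gamma, Bo, Uma, 1998, 32, 18), (18, Gamma, Bo, Uma, 2008, 22, 24), (18, Gamma, Bo, Uma, 2008, 32, 18), (18, Gamma, Bo, Uma, 2023, 22, 24), (18, Gamma, Bo, Uma, 2023, 32, 18), (20, Gamma, Yan, Uma, 1982, 26, 31), (20, Gamma, Yan, Uma, 1996, 26, 31), (20, Gamma, Yan, Uma, 1998, 26, 31), (20, Gamma, Yan, Uma, 2008, 26, 31), (20, Gamma, Yan, Uma, 2023, 26, 31), (30, Gamma, Bo, Uma, 1982, 3, 17), (30, Gamma, Bo, Uma, 1996, 3, 17), (30, Gamma, Bo, Uma, 1998, 3, 17), (30, Gamma, Bo, Uma, 2008, 3, 17), (30, Gamma, Bo, Uma, 2023, 3, 17)}
Apply σ_{aid ≤ mid ∧ sname = Uma}; surviving tuples: {(30, Gamma, Bo, Uma, 1982, 3, 17), (30, Gamma, Bo, Uma, 1996, 3, 17), (30, Gamma, Bo, Uma, 1998, 3, 17), (30, Gamma, Bo, Uma, 2008, 3, 17), (30, Gamma, Bo, Uma, 2023, 3, 17)}
π[year, aid]: project onto (year, aid) → {(1982, 3), (1996, 3), (1998, 3), (2008, 3), (2023, 3)}

{(1982, 3), (1996, 3), (1998, 3), (2008, 3), (2023, 3)}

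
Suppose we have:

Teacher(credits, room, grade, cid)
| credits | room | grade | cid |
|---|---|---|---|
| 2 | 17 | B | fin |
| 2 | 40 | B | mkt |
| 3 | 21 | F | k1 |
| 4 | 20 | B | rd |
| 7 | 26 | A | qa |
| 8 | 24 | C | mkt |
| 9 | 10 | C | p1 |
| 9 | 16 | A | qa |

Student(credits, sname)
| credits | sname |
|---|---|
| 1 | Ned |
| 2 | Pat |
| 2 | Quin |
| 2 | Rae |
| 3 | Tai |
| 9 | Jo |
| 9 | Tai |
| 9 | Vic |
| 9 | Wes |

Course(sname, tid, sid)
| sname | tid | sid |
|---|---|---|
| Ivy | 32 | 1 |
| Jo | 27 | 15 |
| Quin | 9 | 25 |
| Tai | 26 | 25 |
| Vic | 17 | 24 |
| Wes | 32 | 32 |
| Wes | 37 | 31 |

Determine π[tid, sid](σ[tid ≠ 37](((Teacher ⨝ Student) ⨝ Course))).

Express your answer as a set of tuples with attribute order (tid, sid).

Natural join on credits: {(2, 17, B, fin, Pat), (2, 17, B, fin, Quin), (2, 17, B, fin, Rae), (2, 40, B, mkt, Pat), (2, 40, B, mkt, Quin), (2, 40, B, mkt, Rae), (3, 21, F, k1, Tai), (9, 10, C, p1, Jo), (9, 10, C, p1, Tai), (9, 10, C, p1, Vic), (9, 10, C, p1, Wes), (9, 16, A, qa, Jo), (9, 16, A, qa, Tai), (9, 16, A, qa, Vic), (9, 16, A, qa, Wes)}
Natural join on sname: {(2, 17, B, fin, Quin, 9, 25), (2, 40, B, mkt, Quin, 9, 25), (3, 21, F, k1, Tai, 26, 25), (9, 10, C, p1, Jo, 27, 15), (9, 10, C, p1, Tai, 26, 25), (9, 10, C, p1, Vic, 17, 24), (9, 10, C, p1, Wes, 32, 32), (9, 10, C, p1, Wes, 37, 31), (9, 16, A, qa, Jo, 27, 15), (9, 16, A, qa, Tai, 26, 25), (9, 16, A, qa, Vic, 17, 24), (9, 16, A, qa, Wes, 32, 32), (9, 16, A, qa, Wes, 37, 31)}
Selection tid ≠ 37: {(2, 17, B, fin, Quin, 9, 25), (2, 40, B, mkt, Quin, 9, 25), (3, 21, F, k1, Tai, 26, 25), (9, 10, C, p1, Jo, 27, 15), (9, 10, C, p1, Tai, 26, 25), (9, 10, C, p1, Vic, 17, 24), (9, 10, C, p1, Wes, 32, 32), (9, 16, A, qa, Jo, 27, 15), (9, 16, A, qa, Tai, 26, 25), (9, 16, A, qa, Vic, 17, 24), (9, 16, A, qa, Wes, 32, 32)}
Keep only column(s) tid, sid (6 duplicate(s) eliminated): {(17, 24), (26, 25), (27, 15), (32, 32), (9, 25)}

{(17, 24), (26, 25), (27, 15), (32, 32), (9, 25)}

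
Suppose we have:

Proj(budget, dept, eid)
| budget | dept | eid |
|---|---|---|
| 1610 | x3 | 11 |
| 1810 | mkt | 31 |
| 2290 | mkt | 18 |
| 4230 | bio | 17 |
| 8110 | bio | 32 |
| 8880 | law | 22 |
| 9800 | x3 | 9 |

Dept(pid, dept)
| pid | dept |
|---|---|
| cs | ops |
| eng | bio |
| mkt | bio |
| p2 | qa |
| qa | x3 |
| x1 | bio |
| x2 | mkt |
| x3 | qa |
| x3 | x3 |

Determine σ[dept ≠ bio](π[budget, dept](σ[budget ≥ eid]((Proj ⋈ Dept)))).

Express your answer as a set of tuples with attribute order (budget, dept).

Joining Proj and Dept on dept yields {(1610, x3, 11, qa), (1610, x3, 11, x3), (1810, mkt, 31, x2), (2290, mkt, 18, x2), (4230, bio, 17, eng), (4230, bio, 17, mkt), (4230, bio, 17, x1), (8110, bio, 32, eng), (8110, bio, 32, mkt), (8110, bio, 32, x1), (9800, x3, 9, qa), (9800, x3, 9, x3)}.
σ[budget ≥ eid]: keep tuples satisfying budget ≥ eid → {(1610, x3, 11, qa), (1610, x3, 11, x3), (1810, mkt, 31, x2), (2290, mkt, 18, x2), (4230, bio, 17, eng), (4230, bio, 17, mkt), (4230, bio, 17, x1), (8110, bio, 32, eng), (8110, bio, 32, mkt), (8110, bio, 32, x1), (9800, x3, 9, qa), (9800, x3, 9, x3)}
π[budget, dept]: project onto (budget, dept) (6 duplicate(s) eliminated) → {(1610, x3), (1810, mkt), (2290, mkt), (4230, bio), (8110, bio), (9800, x3)}
σ[dept ≠ bio]: keep tuples satisfying dept ≠ bio → {(1610, x3), (1810, mkt), (2290, mkt), (9800, x3)}

{(1610, x3), (1810, mkt), (2290, mkt), (9800, x3)}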